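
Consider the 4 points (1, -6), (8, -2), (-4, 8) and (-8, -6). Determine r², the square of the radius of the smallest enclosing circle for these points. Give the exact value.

By Welzl's lemma the MEC is supported by two points (diametrically opposite) or three points (on a circumcircle).
The minimum enclosing circle is determined by three boundary points: (8, -2), (-4, 8), (-8, -6).
Their circumcentre is (-23/26, -6/13) with r² = 54961/676.
The farthest remaining point (1, -6) is at distance² 23137/676 ≤ 54961/676.

54961/676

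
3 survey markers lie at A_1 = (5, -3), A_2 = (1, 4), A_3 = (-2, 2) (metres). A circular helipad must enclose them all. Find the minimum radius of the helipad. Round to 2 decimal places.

4.31

Side lengths²: A_1A_2² = 65, A_1A_3² = 74, A_2A_3² = 13.
Since A_1A_3² = 74 < 65 + 13 = 78, the triangle is acute, so the smallest enclosing circle is the circumcircle.
Circumcentre = (97/58, -15/58), r² = 31265/1682.
r = √(31265/1682) ≈ 4.31.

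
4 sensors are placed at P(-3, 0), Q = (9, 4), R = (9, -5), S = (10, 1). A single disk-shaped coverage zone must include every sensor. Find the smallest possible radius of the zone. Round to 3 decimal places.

6.852

The minimum enclosing circle of a finite set is fixed by two of the points (as a diameter) or three (as a circumcircle).
The minimum enclosing circle is determined by three boundary points: P, Q, R.
Their circumcentre is (23/6, -0.5) with r² = 845/18.
The farthest remaining point S is at distance² 725/18 ≤ 845/18.
r = √(845/18) ≈ 6.852.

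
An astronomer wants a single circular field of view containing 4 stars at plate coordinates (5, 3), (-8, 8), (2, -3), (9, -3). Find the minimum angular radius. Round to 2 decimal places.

A smallest enclosing disk is always determined by at most three of the input points on its boundary.
The farthest pair is (-8, 8)–(9, -3) with squared distance 410. The circle on this segment as diameter has centre (0.5, 2.5) and r² = 410/4 = 102.5.
Check (5, 3): distance² to centre = 20.5 ≤ 102.5, so it lies inside.
All remaining points lie in this disk, and no smaller disk contains both endpoints, so this is the minimum enclosing circle.
r = √(102.5) ≈ 10.12.

10.12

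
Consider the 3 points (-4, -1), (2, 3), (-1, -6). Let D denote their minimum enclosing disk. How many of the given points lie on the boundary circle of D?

2

Call the three points A, B, C in the order given.
Side lengths²: AB² = 52, AC² = 34, BC² = 90.
Since BC² = 90 ≥ 52 + 34 = 86, the angle opposite BC is not acute, so the smallest enclosing circle has BC as diameter.
Centre = midpoint of BC = (0.5, -1.5), r² = 90/4 = 22.5.
The points at distance exactly r from the centre are (2, 3), (-1, -6) — 2 points.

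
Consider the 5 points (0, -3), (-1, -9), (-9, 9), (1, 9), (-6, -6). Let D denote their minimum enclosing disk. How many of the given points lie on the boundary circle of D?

The minimum enclosing circle of a finite set is fixed by two of the points (as a diameter) or three (as a circumcircle).
The minimum enclosing circle is determined by three boundary points: (-1, -9), (-9, 9), (1, 9).
Their circumcentre is (-4, 4/9) with r² = 7954/81.
The farthest remaining point (-6, -6) is at distance² 3688/81 ≤ 7954/81.
The points at distance exactly r from the centre are (-1, -9), (-9, 9), (1, 9) — 3 points.

3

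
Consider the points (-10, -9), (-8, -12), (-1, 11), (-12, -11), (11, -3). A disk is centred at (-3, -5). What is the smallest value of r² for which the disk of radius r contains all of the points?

The required radius is the distance from (-3, -5) to the farthest point.
Squared distances: 65, 74, 260, 117, 200.
Maximum is 260, attained at (-1, 11).

260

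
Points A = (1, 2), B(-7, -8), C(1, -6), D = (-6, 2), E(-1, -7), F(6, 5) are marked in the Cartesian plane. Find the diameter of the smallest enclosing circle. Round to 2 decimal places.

A smallest enclosing disk is always determined by at most three of the input points on its boundary.
The farthest pair is B–F with squared distance 338. The circle on this segment as diameter has centre (-0.5, -1.5) and r² = 338/4 = 84.5.
Check A: distance² to centre = 14.5 ≤ 84.5, so it lies inside.
All remaining points lie in this disk, and no smaller disk contains both endpoints, so this is the minimum enclosing circle.
Diameter = 2r = 2√(84.5) ≈ 18.38.

18.38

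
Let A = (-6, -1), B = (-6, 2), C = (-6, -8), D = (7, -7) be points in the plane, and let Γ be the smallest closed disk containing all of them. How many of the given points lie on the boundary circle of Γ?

The minimum enclosing circle of a finite set is fixed by two of the points (as a diameter) or three (as a circumcircle).
The minimum enclosing circle is determined by three boundary points: B, C, D.
Their circumcentre is (2/13, -3) with r² = 10625/169.
The farthest remaining point A is at distance² 7076/169 ≤ 10625/169.
The points at distance exactly r from the centre are B, C, D — 3 points.

3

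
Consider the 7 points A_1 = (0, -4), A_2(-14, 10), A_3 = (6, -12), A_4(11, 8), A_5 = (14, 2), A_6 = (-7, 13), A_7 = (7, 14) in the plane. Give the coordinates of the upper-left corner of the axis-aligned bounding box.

(-14, 14)

x-range [-14, 14], y-range [-12, 14].
The upper-left corner is (-14, 14).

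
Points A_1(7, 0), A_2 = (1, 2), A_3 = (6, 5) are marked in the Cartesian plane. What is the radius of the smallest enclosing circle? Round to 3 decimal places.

Side lengths²: A_1A_2² = 40, A_1A_3² = 26, A_2A_3² = 34.
Since A_1A_2² = 40 < 34 + 26 = 60, the triangle is acute, so the smallest enclosing circle is the circumcircle.
Circumcentre = (61/14, 29/14), r² = 1105/98.
r = √(1105/98) ≈ 3.358.

3.358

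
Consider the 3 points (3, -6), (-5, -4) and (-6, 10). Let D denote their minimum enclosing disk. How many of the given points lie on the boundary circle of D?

2

Call the three points A, B, C in the order given.
Side lengths²: AB² = 68, AC² = 337, BC² = 197.
Since AC² = 337 ≥ 197 + 68 = 265, the angle opposite AC is not acute, so the smallest enclosing circle has AC as diameter.
Centre = midpoint of AC = (-1.5, 2), r² = 337/4 = 84.25.
The points at distance exactly r from the centre are (3, -6), (-6, 10) — 2 points.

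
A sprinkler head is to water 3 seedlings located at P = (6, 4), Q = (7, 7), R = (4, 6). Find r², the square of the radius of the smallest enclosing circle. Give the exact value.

Side lengths²: PQ² = 10, PR² = 8, QR² = 10.
Since QR² = 10 < 10 + 8 = 18, the triangle is acute, so the smallest enclosing circle is the circumcircle.
Circumcentre = (5.75, 5.75), r² = 3.125.

3.125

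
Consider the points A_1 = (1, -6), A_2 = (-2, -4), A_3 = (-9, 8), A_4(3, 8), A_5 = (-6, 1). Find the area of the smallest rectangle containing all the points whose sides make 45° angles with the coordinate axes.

In coordinates u = x + y, v = x − y the rectangle is axis-aligned; the map (x,y)→(u,v) scales areas by 2.
u-values: -5, -6, -1, 11, -5; range = 11 − (-6) = 17.
v-values: 7, 2, -17, -5, -7; range = 7 − (-17) = 24.
Area = (17 × 24) / 2 = 204.

204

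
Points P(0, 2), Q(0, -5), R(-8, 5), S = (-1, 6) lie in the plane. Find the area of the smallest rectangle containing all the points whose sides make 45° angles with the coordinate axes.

In coordinates u = x + y, v = x − y the rectangle is axis-aligned; the map (x,y)→(u,v) scales areas by 2.
u-values: 2, -5, -3, 5; range = 5 − (-5) = 10.
v-values: -2, 5, -13, -7; range = 5 − (-13) = 18.
Area = (10 × 18) / 2 = 90.

90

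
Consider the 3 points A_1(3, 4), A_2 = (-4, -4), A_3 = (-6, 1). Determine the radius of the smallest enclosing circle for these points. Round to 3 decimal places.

5.324

Side lengths²: A_1A_2² = 113, A_1A_3² = 90, A_2A_3² = 29.
Since A_1A_2² = 113 < 90 + 29 = 119, the triangle is acute, so the smallest enclosing circle is the circumcircle.
Circumcentre = (-25/34, 7/34), r² = 16385/578.
r = √(16385/578) ≈ 5.324.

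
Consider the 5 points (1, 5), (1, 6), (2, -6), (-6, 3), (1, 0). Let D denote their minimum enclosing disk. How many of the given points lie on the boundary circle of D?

A smallest enclosing disk is always determined by at most three of the input points on its boundary.
The minimum enclosing circle is determined by three boundary points: (1, 6), (2, -6), (-6, 3).
Their circumcentre is (-0.5, -1/6) with r² = 725/18.
The farthest remaining point (1, 5) is at distance² 521/18 ≤ 725/18.
The points at distance exactly r from the centre are (1, 6), (2, -6), (-6, 3) — 3 points.

3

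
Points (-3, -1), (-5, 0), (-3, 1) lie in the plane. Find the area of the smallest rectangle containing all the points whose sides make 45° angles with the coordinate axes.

4.5

In coordinates u = x + y, v = x − y the rectangle is axis-aligned; the map (x,y)→(u,v) scales areas by 2.
u-values: -4, -5, -2; range = -2 − (-5) = 3.
v-values: -2, -5, -4; range = -2 − (-5) = 3.
Area = (3 × 3) / 2 = 4.5.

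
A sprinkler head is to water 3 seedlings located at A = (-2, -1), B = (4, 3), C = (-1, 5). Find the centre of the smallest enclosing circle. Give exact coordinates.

(0.5625, 1.65625)

Side lengths²: AB² = 52, AC² = 37, BC² = 29.
Since AB² = 52 < 37 + 29 = 66, the triangle is acute, so the smallest enclosing circle is the circumcircle.
Circumcentre = (0.5625, 1.65625), r² = 13.6220703125.
Centre = (0.5625, 1.65625).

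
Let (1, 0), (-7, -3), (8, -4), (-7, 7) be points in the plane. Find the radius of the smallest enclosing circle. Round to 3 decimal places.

9.301

The minimum enclosing circle of a finite set is fixed by two of the points (as a diameter) or three (as a circumcircle).
The farthest pair is (8, -4)–(-7, 7) with squared distance 346. The circle on this segment as diameter has centre (0.5, 1.5) and r² = 346/4 = 86.5.
Check (1, 0): distance² to centre = 2.5 ≤ 86.5, so it lies inside.
All remaining points lie in this disk, and no smaller disk contains both endpoints, so this is the minimum enclosing circle.
r = √(86.5) ≈ 9.301.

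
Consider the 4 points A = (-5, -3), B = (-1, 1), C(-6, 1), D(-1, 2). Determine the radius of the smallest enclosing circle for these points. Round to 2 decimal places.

The minimum enclosing circle of a finite set is fixed by two of the points (as a diameter) or three (as a circumcircle).
The minimum enclosing circle is determined by three boundary points: A, C, D.
Their circumcentre is (-131/42, -17/42) with r² = 9061/882.
The farthest remaining point B is at distance² 5701/882 ≤ 9061/882.
r = √(9061/882) ≈ 3.21.

3.21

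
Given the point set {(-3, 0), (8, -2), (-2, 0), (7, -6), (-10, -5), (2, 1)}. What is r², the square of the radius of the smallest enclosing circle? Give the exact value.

By Welzl's lemma the MEC is supported by two points (diametrically opposite) or three points (on a circumcircle).
The farthest pair is (8, -2)–(-10, -5) with squared distance 333. The circle on this segment as diameter has centre (-1, -3.5) and r² = 333/4 = 83.25.
Check (-3, 0): distance² to centre = 16.25 ≤ 83.25, so it lies inside.
All remaining points lie in this disk, and no smaller disk contains both endpoints, so this is the minimum enclosing circle.

83.25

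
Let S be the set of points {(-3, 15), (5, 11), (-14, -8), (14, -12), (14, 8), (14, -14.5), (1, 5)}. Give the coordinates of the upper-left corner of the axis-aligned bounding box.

x-range [-14, 14], y-range [-14.5, 15].
The upper-left corner is (-14, 15).

(-14, 15)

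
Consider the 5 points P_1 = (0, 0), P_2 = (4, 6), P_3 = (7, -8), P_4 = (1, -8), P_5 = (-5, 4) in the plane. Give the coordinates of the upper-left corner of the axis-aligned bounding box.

x-range [-5, 7], y-range [-8, 6].
The upper-left corner is (-5, 6).

(-5, 6)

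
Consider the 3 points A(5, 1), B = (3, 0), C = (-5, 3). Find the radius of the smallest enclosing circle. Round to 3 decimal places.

Side lengths²: AB² = 5, AC² = 104, BC² = 73.
Since AC² = 104 ≥ 73 + 5 = 78, the angle opposite AC is not acute, so the smallest enclosing circle has AC as diameter.
Centre = midpoint of AC = (0, 2), r² = 104/4 = 26.
r = √26 ≈ 5.099.

5.099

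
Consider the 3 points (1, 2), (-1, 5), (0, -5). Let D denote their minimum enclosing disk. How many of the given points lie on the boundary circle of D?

Call the three points A, B, C in the order given.
Side lengths²: AB² = 13, AC² = 50, BC² = 101.
Since BC² = 101 ≥ 50 + 13 = 63, the angle opposite BC is not acute, so the smallest enclosing circle has BC as diameter.
Centre = midpoint of BC = (-0.5, 0), r² = 101/4 = 25.25.
The points at distance exactly r from the centre are (-1, 5), (0, -5) — 2 points.

2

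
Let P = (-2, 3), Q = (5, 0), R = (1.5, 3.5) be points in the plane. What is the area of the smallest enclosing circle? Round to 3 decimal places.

Side lengths²: PQ² = 58, PR² = 12.5, QR² = 24.5.
Since PQ² = 58 ≥ 24.5 + 12.5 = 37, the angle opposite PQ is not acute, so the smallest enclosing circle has PQ as diameter.
Centre = midpoint of PQ = (1.5, 1.5), r² = 58/4 = 14.5.
Area = π·r² = π·14.5 ≈ 45.553.

45.553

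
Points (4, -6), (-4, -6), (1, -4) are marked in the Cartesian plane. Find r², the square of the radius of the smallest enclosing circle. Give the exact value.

Call the three points A, B, C in the order given.
Side lengths²: AB² = 64, AC² = 13, BC² = 29.
Since AB² = 64 ≥ 29 + 13 = 42, the angle opposite AB is not acute, so the smallest enclosing circle has AB as diameter.
Centre = midpoint of AB = (0, -6), r² = 64/4 = 16.

16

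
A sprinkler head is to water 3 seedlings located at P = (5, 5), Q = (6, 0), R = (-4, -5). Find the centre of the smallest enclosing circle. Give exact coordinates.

(0.5, 0)

Side lengths²: PQ² = 26, PR² = 181, QR² = 125.
Since PR² = 181 ≥ 125 + 26 = 151, the angle opposite PR is not acute, so the smallest enclosing circle has PR as diameter.
Centre = midpoint of PR = (0.5, 0), r² = 181/4 = 45.25.
Centre = (0.5, 0).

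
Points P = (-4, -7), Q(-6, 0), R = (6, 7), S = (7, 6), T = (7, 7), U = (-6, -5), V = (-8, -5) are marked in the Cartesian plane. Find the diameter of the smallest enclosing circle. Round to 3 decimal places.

19.209

The farthest pair is T–V with squared distance 369. The circle on this segment as diameter has centre (-0.5, 1) and r² = 369/4 = 92.25.
Check P: distance² to centre = 76.25 ≤ 92.25, so it lies inside.
All remaining points lie in this disk, and no smaller disk contains both endpoints, so this is the minimum enclosing circle.
Diameter = 2r = 2√(92.25) ≈ 19.209.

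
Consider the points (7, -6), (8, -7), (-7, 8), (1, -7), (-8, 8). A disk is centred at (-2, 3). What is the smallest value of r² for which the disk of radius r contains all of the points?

The required radius is the distance from (-2, 3) to the farthest point.
Squared distances: 162, 200, 50, 109, 61.
Maximum is 200, attained at (8, -7).

200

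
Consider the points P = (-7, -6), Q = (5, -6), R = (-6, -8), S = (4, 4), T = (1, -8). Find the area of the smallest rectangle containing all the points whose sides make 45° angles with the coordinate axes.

132

In coordinates u = x + y, v = x − y the rectangle is axis-aligned; the map (x,y)→(u,v) scales areas by 2.
u-values: -13, -1, -14, 8, -7; range = 8 − (-14) = 22.
v-values: -1, 11, 2, 0, 9; range = 11 − (-1) = 12.
Area = (22 × 12) / 2 = 132.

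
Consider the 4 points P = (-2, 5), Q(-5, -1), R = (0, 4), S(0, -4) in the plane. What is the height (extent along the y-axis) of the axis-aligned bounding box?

max y = 5, min y = -4, so height = 9.

9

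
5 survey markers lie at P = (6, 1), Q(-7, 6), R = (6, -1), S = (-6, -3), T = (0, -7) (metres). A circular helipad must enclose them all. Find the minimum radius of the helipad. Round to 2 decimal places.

7.71

By Welzl's lemma the MEC is supported by two points (diametrically opposite) or three points (on a circumcircle).
The minimum enclosing circle is determined by three boundary points: Q, R, T.
Their circumcentre is (-1.55, 0.55) with r² = 59.405.
The farthest remaining point P is at distance² 57.205 ≤ 59.405.
r = √(59.405) ≈ 7.71.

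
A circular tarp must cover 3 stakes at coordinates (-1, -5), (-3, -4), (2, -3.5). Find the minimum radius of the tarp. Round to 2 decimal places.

2.51

Call the three points A, B, C in the order given.
Side lengths²: AB² = 5, AC² = 11.25, BC² = 25.25.
Since BC² = 25.25 ≥ 11.25 + 5 = 16.25, the angle opposite BC is not acute, so the smallest enclosing circle has BC as diameter.
Centre = midpoint of BC = (-0.5, -3.75), r² = 25.25/4 = 6.3125.
r = √(6.3125) ≈ 2.51.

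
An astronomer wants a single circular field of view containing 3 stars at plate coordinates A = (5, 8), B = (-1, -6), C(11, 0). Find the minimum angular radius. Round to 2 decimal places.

7.74

Side lengths²: AB² = 232, AC² = 100, BC² = 180.
Since AB² = 232 < 180 + 100 = 280, the triangle is acute, so the smallest enclosing circle is the circumcircle.
Circumcentre = (36/11, 5/11), r² = 7250/121.
r = √(7250/121) ≈ 7.74.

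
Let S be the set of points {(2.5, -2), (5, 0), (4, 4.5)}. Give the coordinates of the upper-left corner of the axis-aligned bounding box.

(2.5, 4.5)

x-range [2.5, 5], y-range [-2, 4.5].
The upper-left corner is (2.5, 4.5).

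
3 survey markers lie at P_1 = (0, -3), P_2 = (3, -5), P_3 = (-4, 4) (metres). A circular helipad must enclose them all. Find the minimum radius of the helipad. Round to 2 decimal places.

Side lengths²: P_1P_2² = 13, P_1P_3² = 65, P_2P_3² = 130.
Since P_2P_3² = 130 ≥ 65 + 13 = 78, the angle opposite P_2P_3 is not acute, so the smallest enclosing circle has P_2P_3 as diameter.
Centre = midpoint of P_2P_3 = (-0.5, -0.5), r² = 130/4 = 32.5.
r = √(32.5) ≈ 5.70.

5.70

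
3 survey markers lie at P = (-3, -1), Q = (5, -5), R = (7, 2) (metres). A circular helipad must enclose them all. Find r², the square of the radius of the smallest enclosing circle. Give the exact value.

28.2080078125

Side lengths²: PQ² = 80, PR² = 109, QR² = 53.
Since PR² = 109 < 80 + 53 = 133, the triangle is acute, so the smallest enclosing circle is the circumcircle.
Circumcentre = (2.28125, -0.4375), r² = 28.2080078125.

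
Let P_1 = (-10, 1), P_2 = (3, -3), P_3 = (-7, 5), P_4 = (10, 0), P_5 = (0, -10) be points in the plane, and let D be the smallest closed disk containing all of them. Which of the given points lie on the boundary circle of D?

P_1, P_4, P_5

A smallest enclosing disk is always determined by at most three of the input points on its boundary.
The minimum enclosing circle is determined by three boundary points: P_1, P_4, P_5.
Their circumcentre is (-1/42, 1/42) with r² = 88621/882.
The farthest remaining point P_3 is at distance² 64765/882 ≤ 88621/882.
The points at distance exactly r from the centre are P_1, P_4, P_5 — 3 points.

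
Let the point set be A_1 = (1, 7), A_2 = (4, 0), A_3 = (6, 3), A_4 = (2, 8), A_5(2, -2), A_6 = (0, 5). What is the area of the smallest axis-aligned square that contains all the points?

The bounding box has width 6 and height 10.
An axis-aligned square enclosing the set must have side ≥ max(width, height).
So the minimum side is max(6, 10) = 10.
Area = 10² = 100.

100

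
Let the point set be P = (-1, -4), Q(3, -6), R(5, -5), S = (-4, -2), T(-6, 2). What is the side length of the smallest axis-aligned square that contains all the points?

11

The bounding box has width 11 and height 8.
An axis-aligned square enclosing the set must have side ≥ max(width, height).
So the minimum side is max(11, 8) = 11.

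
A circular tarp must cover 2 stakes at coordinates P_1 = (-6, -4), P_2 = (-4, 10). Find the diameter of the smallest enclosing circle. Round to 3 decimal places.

The smallest circle enclosing two points has them as diameter endpoints.
Centre = midpoint = (-5, 3); r² = |P_1P_2|²/4 = 200/4 = 50.
Diameter = 2r = 2√50 ≈ 14.142.

14.142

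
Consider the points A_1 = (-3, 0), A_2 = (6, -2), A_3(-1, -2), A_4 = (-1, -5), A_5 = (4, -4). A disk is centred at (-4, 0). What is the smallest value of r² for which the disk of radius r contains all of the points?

104

The required radius is the distance from (-4, 0) to the farthest point.
Squared distances: 1, 104, 13, 34, 80.
Maximum is 104, attained at A_2.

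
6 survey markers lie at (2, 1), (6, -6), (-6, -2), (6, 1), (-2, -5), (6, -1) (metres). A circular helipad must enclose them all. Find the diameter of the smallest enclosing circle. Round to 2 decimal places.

The minimum enclosing circle of a finite set is fixed by two of the points (as a diameter) or three (as a circumcircle).
The minimum enclosing circle is determined by three boundary points: (6, -6), (-6, -2), (6, 1).
Their circumcentre is (0.5, -2.5) with r² = 42.5.
The farthest remaining point (6, -1) is at distance² 32.5 ≤ 42.5.
Diameter = 2r = 2√(42.5) ≈ 13.04.

13.04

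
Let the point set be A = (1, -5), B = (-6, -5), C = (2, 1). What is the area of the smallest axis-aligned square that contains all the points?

64

The bounding box has width 8 and height 6.
An axis-aligned square enclosing the set must have side ≥ max(width, height).
So the minimum side is max(8, 6) = 8.
Area = 8² = 64.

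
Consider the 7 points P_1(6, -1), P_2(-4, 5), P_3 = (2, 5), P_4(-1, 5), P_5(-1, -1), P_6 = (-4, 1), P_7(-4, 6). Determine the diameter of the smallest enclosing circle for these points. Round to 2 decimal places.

12.21

By Welzl's lemma the MEC is supported by two points (diametrically opposite) or three points (on a circumcircle).
The farthest pair is P_1–P_7 with squared distance 149. The circle on this segment as diameter has centre (1, 2.5) and r² = 149/4 = 37.25.
Check P_2: distance² to centre = 31.25 ≤ 37.25, so it lies inside.
All remaining points lie in this disk, and no smaller disk contains both endpoints, so this is the minimum enclosing circle.
Diameter = 2r = 2√(37.25) ≈ 12.21.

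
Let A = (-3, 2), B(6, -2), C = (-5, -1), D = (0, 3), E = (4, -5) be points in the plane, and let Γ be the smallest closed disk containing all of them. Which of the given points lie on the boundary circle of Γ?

B, C

A smallest enclosing disk is always determined by at most three of the input points on its boundary.
The farthest pair is B–C with squared distance 122. The circle on this segment as diameter has centre (0.5, -1.5) and r² = 122/4 = 30.5.
Check A: distance² to centre = 24.5 ≤ 30.5, so it lies inside.
All remaining points lie in this disk, and no smaller disk contains both endpoints, so this is the minimum enclosing circle.
The points at distance exactly r from the centre are B, C — 2 points.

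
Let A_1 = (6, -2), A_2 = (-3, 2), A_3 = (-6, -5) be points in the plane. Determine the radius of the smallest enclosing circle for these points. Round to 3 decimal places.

6.185

Side lengths²: A_1A_2² = 97, A_1A_3² = 153, A_2A_3² = 58.
Since A_1A_3² = 153 < 97 + 58 = 155, the triangle is acute, so the smallest enclosing circle is the circumcircle.
Circumcentre = (-0.02, -3.42), r² = 38.2568.
r = √(38.2568) ≈ 6.185.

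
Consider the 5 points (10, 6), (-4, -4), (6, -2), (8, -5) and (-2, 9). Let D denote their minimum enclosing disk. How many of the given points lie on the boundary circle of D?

3

A smallest enclosing disk is always determined by at most three of the input points on its boundary.
The minimum enclosing circle is determined by three boundary points: (10, 6), (-4, -4), (-2, 9).
Their circumcentre is (137/54, 89/54) with r² = 108817/1458.
The farthest remaining point (8, -5) is at distance² 107953/1458 ≤ 108817/1458.
The points at distance exactly r from the centre are (10, 6), (-4, -4), (-2, 9) — 3 points.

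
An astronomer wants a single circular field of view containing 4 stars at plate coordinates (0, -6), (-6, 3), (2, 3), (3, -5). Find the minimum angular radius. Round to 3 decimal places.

6.021

The farthest pair is (-6, 3)–(3, -5) with squared distance 145. The circle on this segment as diameter has centre (-1.5, -1) and r² = 145/4 = 36.25.
Check (0, -6): distance² to centre = 27.25 ≤ 36.25, so it lies inside.
All remaining points lie in this disk, and no smaller disk contains both endpoints, so this is the minimum enclosing circle.
r = √(36.25) ≈ 6.021.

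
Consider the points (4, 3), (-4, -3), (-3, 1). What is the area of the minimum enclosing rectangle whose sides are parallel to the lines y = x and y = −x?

In coordinates u = x + y, v = x − y the rectangle is axis-aligned; the map (x,y)→(u,v) scales areas by 2.
u-values: 7, -7, -2; range = 7 − (-7) = 14.
v-values: 1, -1, -4; range = 1 − (-4) = 5.
Area = (14 × 5) / 2 = 35.

35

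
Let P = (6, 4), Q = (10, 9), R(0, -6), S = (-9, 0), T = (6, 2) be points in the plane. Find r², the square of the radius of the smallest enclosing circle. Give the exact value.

By Welzl's lemma the MEC is supported by two points (diametrically opposite) or three points (on a circumcircle).
The farthest pair is Q–S with squared distance 442. The circle on this segment as diameter has centre (0.5, 4.5) and r² = 442/4 = 110.5.
Check P: distance² to centre = 30.5 ≤ 110.5, so it lies inside.
All remaining points lie in this disk, and no smaller disk contains both endpoints, so this is the minimum enclosing circle.

110.5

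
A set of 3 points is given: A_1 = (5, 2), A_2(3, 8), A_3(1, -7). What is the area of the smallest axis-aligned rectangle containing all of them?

x ranges over [1, 5], width 4.
y ranges over [-7, 8], height 15.
Area = 4 × 15 = 60.

60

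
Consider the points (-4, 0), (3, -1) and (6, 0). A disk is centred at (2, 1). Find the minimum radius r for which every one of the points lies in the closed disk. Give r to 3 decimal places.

The required radius is the distance from (2, 1) to the farthest point.
Squared distances: 37, 5, 17.
Maximum is 37, attained at (-4, 0).
r = √37 ≈ 6.083.

6.083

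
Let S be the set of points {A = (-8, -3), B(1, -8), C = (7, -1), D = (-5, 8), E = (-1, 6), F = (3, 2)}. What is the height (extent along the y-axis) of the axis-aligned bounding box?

16

max y = 8, min y = -8, so height = 16.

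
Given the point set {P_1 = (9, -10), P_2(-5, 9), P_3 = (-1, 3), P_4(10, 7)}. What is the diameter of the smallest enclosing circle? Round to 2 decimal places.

23.60

The farthest pair is P_1–P_2 with squared distance 557. The circle on this segment as diameter has centre (2, -0.5) and r² = 557/4 = 139.25.
Check P_3: distance² to centre = 21.25 ≤ 139.25, so it lies inside.
All remaining points lie in this disk, and no smaller disk contains both endpoints, so this is the minimum enclosing circle.
Diameter = 2r = 2√(139.25) ≈ 23.60.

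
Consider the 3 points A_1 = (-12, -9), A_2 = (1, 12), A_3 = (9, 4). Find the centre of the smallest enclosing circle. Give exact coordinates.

Side lengths²: A_1A_2² = 610, A_1A_3² = 610, A_2A_3² = 128.
Since A_1A_3² = 610 < 610 + 128 = 738, the triangle is acute, so the smallest enclosing circle is the circumcircle.
Circumcentre = (-103/34, -1/34), r² = 93025/578.
Centre = (-103/34, -1/34).

(-103/34, -1/34)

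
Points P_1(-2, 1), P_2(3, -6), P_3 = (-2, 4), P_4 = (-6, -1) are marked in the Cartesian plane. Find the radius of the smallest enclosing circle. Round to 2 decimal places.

By Welzl's lemma the MEC is supported by two points (diametrically opposite) or three points (on a circumcircle).
The minimum enclosing circle is determined by three boundary points: P_2, P_3, P_4.
Their circumcentre is (-9/26, -37/26) with r² = 10865/338.
The farthest remaining point P_1 is at distance² 2909/338 ≤ 10865/338.
r = √(10865/338) ≈ 5.67.

5.67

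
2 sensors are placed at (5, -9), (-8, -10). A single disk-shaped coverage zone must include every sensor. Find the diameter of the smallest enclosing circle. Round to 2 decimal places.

13.04

The smallest circle enclosing two points has them as diameter endpoints.
Centre = midpoint = (-1.5, -9.5); r² = |(5, -9)−(-8, -10)|²/4 = 170/4 = 42.5.
Diameter = 2r = 2√(42.5) ≈ 13.04.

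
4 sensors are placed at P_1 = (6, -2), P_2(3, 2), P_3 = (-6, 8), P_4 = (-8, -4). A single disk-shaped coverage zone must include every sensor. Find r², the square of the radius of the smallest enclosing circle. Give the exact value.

A smallest enclosing disk is always determined by at most three of the input points on its boundary.
The minimum enclosing circle is determined by three boundary points: P_1, P_3, P_4.
Their circumcentre is (-65/41, 45/41) with r² = 112850/1681.
The farthest remaining point P_2 is at distance² 36713/1681 ≤ 112850/1681.

112850/1681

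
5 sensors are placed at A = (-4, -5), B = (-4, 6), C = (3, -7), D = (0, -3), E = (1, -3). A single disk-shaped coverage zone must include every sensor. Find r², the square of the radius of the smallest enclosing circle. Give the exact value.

54.5

The minimum enclosing circle of a finite set is fixed by two of the points (as a diameter) or three (as a circumcircle).
The farthest pair is B–C with squared distance 218. The circle on this segment as diameter has centre (-0.5, -0.5) and r² = 218/4 = 54.5.
Check A: distance² to centre = 32.5 ≤ 54.5, so it lies inside.
All remaining points lie in this disk, and no smaller disk contains both endpoints, so this is the minimum enclosing circle.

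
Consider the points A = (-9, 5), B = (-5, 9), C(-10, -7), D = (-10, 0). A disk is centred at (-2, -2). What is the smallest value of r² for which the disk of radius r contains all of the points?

The required radius is the distance from (-2, -2) to the farthest point.
Squared distances: 98, 130, 89, 68.
Maximum is 130, attained at B.

130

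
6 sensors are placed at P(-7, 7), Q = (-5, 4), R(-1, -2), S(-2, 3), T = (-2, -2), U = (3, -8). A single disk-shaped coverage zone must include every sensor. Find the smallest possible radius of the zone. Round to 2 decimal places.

The farthest pair is P–U with squared distance 325. The circle on this segment as diameter has centre (-2, -0.5) and r² = 325/4 = 81.25.
Check Q: distance² to centre = 29.25 ≤ 81.25, so it lies inside.
All remaining points lie in this disk, and no smaller disk contains both endpoints, so this is the minimum enclosing circle.
r = √(81.25) ≈ 9.01.

9.01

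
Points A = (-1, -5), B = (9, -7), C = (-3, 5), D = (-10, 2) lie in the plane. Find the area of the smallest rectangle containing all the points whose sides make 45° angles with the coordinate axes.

In coordinates u = x + y, v = x − y the rectangle is axis-aligned; the map (x,y)→(u,v) scales areas by 2.
u-values: -6, 2, 2, -8; range = 2 − (-8) = 10.
v-values: 4, 16, -8, -12; range = 16 − (-12) = 28.
Area = (10 × 28) / 2 = 140.

140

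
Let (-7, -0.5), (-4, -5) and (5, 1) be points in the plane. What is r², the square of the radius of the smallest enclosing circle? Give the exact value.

Call the three points A, B, C in the order given.
Side lengths²: AB² = 29.25, AC² = 146.25, BC² = 117.
Since AC² = 146.25 ≥ 117 + 29.25 = 146.25, the angle opposite AC is not acute, so the smallest enclosing circle has AC as diameter.
Centre = midpoint of AC = (-1, 0.25), r² = 146.25/4 = 36.5625.

36.5625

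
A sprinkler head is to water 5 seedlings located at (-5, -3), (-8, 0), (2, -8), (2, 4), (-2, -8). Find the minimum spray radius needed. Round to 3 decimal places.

6.896

The minimum enclosing circle is determined by three boundary points: (-8, 0), (2, -8), (2, 4).
Their circumcentre is (-1.4, -2) with r² = 47.56.
The farthest remaining point (-2, -8) is at distance² 36.36 ≤ 47.56.
r = √(47.56) ≈ 6.896.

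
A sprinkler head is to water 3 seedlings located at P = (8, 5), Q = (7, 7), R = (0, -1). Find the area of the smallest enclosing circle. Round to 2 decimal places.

88.75

Side lengths²: PQ² = 5, PR² = 100, QR² = 113.
Since QR² = 113 ≥ 100 + 5 = 105, the angle opposite QR is not acute, so the smallest enclosing circle has QR as diameter.
Centre = midpoint of QR = (3.5, 3), r² = 113/4 = 28.25.
Area = π·r² = π·28.25 ≈ 88.75.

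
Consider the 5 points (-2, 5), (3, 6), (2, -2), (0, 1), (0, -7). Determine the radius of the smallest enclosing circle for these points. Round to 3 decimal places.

By Welzl's lemma the MEC is supported by two points (diametrically opposite) or three points (on a circumcircle).
The farthest pair is (3, 6)–(0, -7) with squared distance 178. The circle on this segment as diameter has centre (1.5, -0.5) and r² = 178/4 = 44.5.
Check (-2, 5): distance² to centre = 42.5 ≤ 44.5, so it lies inside.
All remaining points lie in this disk, and no smaller disk contains both endpoints, so this is the minimum enclosing circle.
r = √(44.5) ≈ 6.671.

6.671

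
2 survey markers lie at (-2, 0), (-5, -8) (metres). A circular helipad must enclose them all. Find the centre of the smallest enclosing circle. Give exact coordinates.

(-3.5, -4)

The smallest circle enclosing two points has them as diameter endpoints.
Centre = midpoint = (-3.5, -4); r² = |(-2, 0)−(-5, -8)|²/4 = 73/4 = 18.25.
Centre = (-3.5, -4).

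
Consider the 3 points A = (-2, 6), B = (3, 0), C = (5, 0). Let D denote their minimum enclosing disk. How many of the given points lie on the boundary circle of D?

2

Side lengths²: AB² = 61, AC² = 85, BC² = 4.
Since AC² = 85 ≥ 61 + 4 = 65, the angle opposite AC is not acute, so the smallest enclosing circle has AC as diameter.
Centre = midpoint of AC = (1.5, 3), r² = 85/4 = 21.25.
The points at distance exactly r from the centre are A, C — 2 points.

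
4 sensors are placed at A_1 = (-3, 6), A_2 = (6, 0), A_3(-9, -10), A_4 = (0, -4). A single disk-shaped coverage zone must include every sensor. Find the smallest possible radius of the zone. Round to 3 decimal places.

9.256

The minimum enclosing circle of a finite set is fixed by two of the points (as a diameter) or three (as a circumcircle).
The minimum enclosing circle is determined by three boundary points: A_1, A_2, A_3.
Their circumcentre is (-8/3, -3.25) with r² = 12337/144.
The farthest remaining point A_4 is at distance² 1105/144 ≤ 12337/144.
r = √(12337/144) ≈ 9.256.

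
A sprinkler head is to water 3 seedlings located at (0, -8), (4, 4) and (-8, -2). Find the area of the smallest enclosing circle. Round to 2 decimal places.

157.08

Call the three points A, B, C in the order given.
Side lengths²: AB² = 160, AC² = 100, BC² = 180.
Since BC² = 180 < 160 + 100 = 260, the triangle is acute, so the smallest enclosing circle is the circumcircle.
Circumcentre = (-1, -1), r² = 50.
Area = π·r² = π·50 ≈ 157.08.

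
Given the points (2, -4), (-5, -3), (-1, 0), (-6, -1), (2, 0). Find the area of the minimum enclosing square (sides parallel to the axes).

The bounding box has width 8 and height 4.
An axis-aligned square enclosing the set must have side ≥ max(width, height).
So the minimum side is max(8, 4) = 8.
Area = 8² = 64.

64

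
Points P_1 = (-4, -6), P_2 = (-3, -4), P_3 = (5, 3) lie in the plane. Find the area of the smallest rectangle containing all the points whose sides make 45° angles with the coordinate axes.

In coordinates u = x + y, v = x − y the rectangle is axis-aligned; the map (x,y)→(u,v) scales areas by 2.
u-values: -10, -7, 8; range = 8 − (-10) = 18.
v-values: 2, 1, 2; range = 2 − 1 = 1.
Area = (18 × 1) / 2 = 9.

9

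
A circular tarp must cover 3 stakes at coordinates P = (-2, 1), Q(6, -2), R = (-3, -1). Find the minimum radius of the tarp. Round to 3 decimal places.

Side lengths²: PQ² = 73, PR² = 5, QR² = 82.
Since QR² = 82 ≥ 73 + 5 = 78, the angle opposite QR is not acute, so the smallest enclosing circle has QR as diameter.
Centre = midpoint of QR = (1.5, -1.5), r² = 82/4 = 20.5.
r = √(20.5) ≈ 4.528.

4.528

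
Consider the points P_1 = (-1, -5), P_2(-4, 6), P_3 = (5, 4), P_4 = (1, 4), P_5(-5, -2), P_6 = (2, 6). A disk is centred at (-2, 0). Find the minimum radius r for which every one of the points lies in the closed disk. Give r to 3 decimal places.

The required radius is the distance from (-2, 0) to the farthest point.
Squared distances: 26, 40, 65, 25, 13, 52.
Maximum is 65, attained at P_3.
r = √65 ≈ 8.062.

8.062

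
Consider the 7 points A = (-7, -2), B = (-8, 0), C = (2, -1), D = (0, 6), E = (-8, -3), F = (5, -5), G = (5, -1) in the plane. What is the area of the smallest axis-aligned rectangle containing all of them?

x ranges over [-8, 5], width 13.
y ranges over [-5, 6], height 11.
Area = 13 × 11 = 143.

143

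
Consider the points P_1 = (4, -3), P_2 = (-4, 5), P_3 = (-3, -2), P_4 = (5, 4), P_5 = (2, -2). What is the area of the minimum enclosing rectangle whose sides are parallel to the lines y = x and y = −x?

In coordinates u = x + y, v = x − y the rectangle is axis-aligned; the map (x,y)→(u,v) scales areas by 2.
u-values: 1, 1, -5, 9, 0; range = 9 − (-5) = 14.
v-values: 7, -9, -1, 1, 4; range = 7 − (-9) = 16.
Area = (14 × 16) / 2 = 112.

112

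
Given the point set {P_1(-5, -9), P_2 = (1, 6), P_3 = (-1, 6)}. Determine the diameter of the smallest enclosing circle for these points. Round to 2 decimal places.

16.16

Side lengths²: P_1P_2² = 261, P_1P_3² = 241, P_2P_3² = 4.
Since P_1P_2² = 261 ≥ 241 + 4 = 245, the angle opposite P_1P_2 is not acute, so the smallest enclosing circle has P_1P_2 as diameter.
Centre = midpoint of P_1P_2 = (-2, -1.5), r² = 261/4 = 65.25.
Diameter = 2r = 2√(65.25) ≈ 16.16.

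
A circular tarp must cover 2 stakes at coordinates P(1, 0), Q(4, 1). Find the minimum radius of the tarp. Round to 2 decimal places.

1.58

The smallest circle enclosing two points has them as diameter endpoints.
Centre = midpoint = (2.5, 0.5); r² = |PQ|²/4 = 10/4 = 2.5.
r = √(2.5) ≈ 1.58.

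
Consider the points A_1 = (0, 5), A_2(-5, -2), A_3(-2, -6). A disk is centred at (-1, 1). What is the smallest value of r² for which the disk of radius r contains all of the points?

The required radius is the distance from (-1, 1) to the farthest point.
Squared distances: 17, 25, 50.
Maximum is 50, attained at A_3.

50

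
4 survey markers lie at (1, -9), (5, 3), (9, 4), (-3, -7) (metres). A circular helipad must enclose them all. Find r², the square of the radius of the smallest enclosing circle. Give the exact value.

The farthest pair is (9, 4)–(-3, -7) with squared distance 265. The circle on this segment as diameter has centre (3, -1.5) and r² = 265/4 = 66.25.
Check (1, -9): distance² to centre = 60.25 ≤ 66.25, so it lies inside.
All remaining points lie in this disk, and no smaller disk contains both endpoints, so this is the minimum enclosing circle.

66.25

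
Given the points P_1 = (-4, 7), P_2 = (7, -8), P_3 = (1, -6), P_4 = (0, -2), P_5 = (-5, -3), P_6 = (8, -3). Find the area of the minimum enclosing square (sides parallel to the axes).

The bounding box has width 13 and height 15.
An axis-aligned square enclosing the set must have side ≥ max(width, height).
So the minimum side is max(13, 15) = 15.
Area = 15² = 225.

225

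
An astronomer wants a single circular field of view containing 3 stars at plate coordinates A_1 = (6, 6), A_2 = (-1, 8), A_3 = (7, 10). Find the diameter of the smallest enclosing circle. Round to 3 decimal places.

8.251

Side lengths²: A_1A_2² = 53, A_1A_3² = 17, A_2A_3² = 68.
Since A_2A_3² = 68 < 53 + 17 = 70, the triangle is acute, so the smallest enclosing circle is the circumcircle.
Circumcentre = (91/30, 133/15), r² = 15317/900.
Diameter = 2r = 2√(15317/900) ≈ 8.251.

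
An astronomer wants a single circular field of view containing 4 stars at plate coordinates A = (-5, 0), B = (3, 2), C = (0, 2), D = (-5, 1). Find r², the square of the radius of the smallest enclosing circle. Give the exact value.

A smallest enclosing disk is always determined by at most three of the input points on its boundary.
The farthest pair is A–B with squared distance 68. The circle on this segment as diameter has centre (-1, 1) and r² = 68/4 = 17.
Check C: distance² to centre = 2 ≤ 17, so it lies inside.
All remaining points lie in this disk, and no smaller disk contains both endpoints, so this is the minimum enclosing circle.

17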